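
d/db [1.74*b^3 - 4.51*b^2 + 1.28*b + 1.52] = 5.22*b^2 - 9.02*b + 1.28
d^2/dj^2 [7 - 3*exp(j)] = -3*exp(j)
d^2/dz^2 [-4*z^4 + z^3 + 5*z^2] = -48*z^2 + 6*z + 10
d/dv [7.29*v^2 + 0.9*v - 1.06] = 14.58*v + 0.9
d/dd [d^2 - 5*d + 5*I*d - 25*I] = 2*d - 5 + 5*I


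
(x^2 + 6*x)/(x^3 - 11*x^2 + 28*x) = (x + 6)/(x^2 - 11*x + 28)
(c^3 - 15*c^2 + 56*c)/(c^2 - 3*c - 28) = c*(c - 8)/(c + 4)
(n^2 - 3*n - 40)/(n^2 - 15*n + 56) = (n + 5)/(n - 7)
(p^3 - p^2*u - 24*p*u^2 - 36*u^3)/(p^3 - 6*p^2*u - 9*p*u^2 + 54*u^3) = (p + 2*u)/(p - 3*u)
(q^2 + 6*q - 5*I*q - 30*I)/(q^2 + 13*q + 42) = (q - 5*I)/(q + 7)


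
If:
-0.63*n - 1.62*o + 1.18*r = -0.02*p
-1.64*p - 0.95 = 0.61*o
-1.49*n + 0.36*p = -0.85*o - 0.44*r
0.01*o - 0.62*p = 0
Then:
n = -1.74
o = -1.49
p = -0.02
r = -2.98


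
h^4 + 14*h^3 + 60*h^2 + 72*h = h*(h + 2)*(h + 6)^2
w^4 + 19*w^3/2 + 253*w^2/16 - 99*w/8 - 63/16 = (w - 3/4)*(w + 1/4)*(w + 3)*(w + 7)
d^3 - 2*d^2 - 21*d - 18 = (d - 6)*(d + 1)*(d + 3)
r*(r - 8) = r^2 - 8*r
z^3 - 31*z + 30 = (z - 5)*(z - 1)*(z + 6)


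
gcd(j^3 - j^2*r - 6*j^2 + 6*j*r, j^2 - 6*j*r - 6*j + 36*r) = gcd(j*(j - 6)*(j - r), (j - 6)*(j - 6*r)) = j - 6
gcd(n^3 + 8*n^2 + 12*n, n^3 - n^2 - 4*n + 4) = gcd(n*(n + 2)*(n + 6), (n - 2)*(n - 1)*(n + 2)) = n + 2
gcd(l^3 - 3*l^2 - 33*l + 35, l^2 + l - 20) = l + 5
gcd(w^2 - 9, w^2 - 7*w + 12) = w - 3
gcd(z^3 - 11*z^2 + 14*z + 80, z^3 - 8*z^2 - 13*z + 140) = z - 5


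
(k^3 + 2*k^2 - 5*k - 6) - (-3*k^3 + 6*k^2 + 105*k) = 4*k^3 - 4*k^2 - 110*k - 6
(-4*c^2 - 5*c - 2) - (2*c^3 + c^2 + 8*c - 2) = -2*c^3 - 5*c^2 - 13*c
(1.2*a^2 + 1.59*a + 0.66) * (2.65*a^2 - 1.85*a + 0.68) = 3.18*a^4 + 1.9935*a^3 - 0.3765*a^2 - 0.1398*a + 0.4488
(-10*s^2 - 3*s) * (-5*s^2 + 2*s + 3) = 50*s^4 - 5*s^3 - 36*s^2 - 9*s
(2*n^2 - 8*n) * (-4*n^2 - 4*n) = -8*n^4 + 24*n^3 + 32*n^2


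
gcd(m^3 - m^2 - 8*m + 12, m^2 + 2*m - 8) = m - 2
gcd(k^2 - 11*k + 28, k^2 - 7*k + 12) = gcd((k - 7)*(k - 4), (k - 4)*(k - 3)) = k - 4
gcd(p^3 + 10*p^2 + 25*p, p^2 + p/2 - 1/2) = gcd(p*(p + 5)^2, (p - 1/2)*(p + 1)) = 1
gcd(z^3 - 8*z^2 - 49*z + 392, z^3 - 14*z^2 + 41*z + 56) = z^2 - 15*z + 56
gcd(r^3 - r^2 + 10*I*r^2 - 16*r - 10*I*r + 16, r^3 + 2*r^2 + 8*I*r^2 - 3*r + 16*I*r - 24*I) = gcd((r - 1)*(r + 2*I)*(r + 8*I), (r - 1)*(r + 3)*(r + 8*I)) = r^2 + r*(-1 + 8*I) - 8*I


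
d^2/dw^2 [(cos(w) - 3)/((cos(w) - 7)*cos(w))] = (5*sin(w)^4/cos(w)^3 + sin(w)^2 - 62 + 139/cos(w) + 126/cos(w)^2 - 299/cos(w)^3)/(cos(w) - 7)^3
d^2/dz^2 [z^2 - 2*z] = 2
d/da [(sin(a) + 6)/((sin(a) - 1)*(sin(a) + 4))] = (-12*sin(a) + cos(a)^2 - 23)*cos(a)/((sin(a) - 1)^2*(sin(a) + 4)^2)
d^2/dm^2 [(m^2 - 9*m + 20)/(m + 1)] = 60/(m^3 + 3*m^2 + 3*m + 1)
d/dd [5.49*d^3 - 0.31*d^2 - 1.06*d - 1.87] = 16.47*d^2 - 0.62*d - 1.06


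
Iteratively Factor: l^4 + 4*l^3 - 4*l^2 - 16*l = (l)*(l^3 + 4*l^2 - 4*l - 16) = l*(l - 2)*(l^2 + 6*l + 8) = l*(l - 2)*(l + 4)*(l + 2)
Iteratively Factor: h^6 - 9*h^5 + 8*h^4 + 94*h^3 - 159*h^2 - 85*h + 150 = (h - 5)*(h^5 - 4*h^4 - 12*h^3 + 34*h^2 + 11*h - 30) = (h - 5)*(h - 2)*(h^4 - 2*h^3 - 16*h^2 + 2*h + 15) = (h - 5)^2*(h - 2)*(h^3 + 3*h^2 - h - 3) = (h - 5)^2*(h - 2)*(h + 1)*(h^2 + 2*h - 3) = (h - 5)^2*(h - 2)*(h - 1)*(h + 1)*(h + 3)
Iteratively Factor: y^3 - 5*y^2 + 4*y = (y - 1)*(y^2 - 4*y) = y*(y - 1)*(y - 4)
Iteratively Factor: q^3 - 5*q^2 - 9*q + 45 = (q - 3)*(q^2 - 2*q - 15) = (q - 3)*(q + 3)*(q - 5)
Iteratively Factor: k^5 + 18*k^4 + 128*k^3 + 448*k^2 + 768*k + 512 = (k + 4)*(k^4 + 14*k^3 + 72*k^2 + 160*k + 128) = (k + 4)^2*(k^3 + 10*k^2 + 32*k + 32) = (k + 4)^3*(k^2 + 6*k + 8) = (k + 2)*(k + 4)^3*(k + 4)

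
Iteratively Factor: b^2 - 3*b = (b)*(b - 3)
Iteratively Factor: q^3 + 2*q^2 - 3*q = (q + 3)*(q^2 - q) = (q - 1)*(q + 3)*(q)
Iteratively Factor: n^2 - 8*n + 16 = (n - 4)*(n - 4)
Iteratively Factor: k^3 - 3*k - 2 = (k - 2)*(k^2 + 2*k + 1) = (k - 2)*(k + 1)*(k + 1)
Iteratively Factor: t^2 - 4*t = (t)*(t - 4)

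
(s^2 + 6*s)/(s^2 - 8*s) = (s + 6)/(s - 8)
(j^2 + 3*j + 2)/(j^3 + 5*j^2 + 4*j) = (j + 2)/(j*(j + 4))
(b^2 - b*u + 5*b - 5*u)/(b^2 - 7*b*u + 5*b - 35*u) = (-b + u)/(-b + 7*u)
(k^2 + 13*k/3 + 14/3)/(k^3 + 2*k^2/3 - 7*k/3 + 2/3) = (3*k + 7)/(3*k^2 - 4*k + 1)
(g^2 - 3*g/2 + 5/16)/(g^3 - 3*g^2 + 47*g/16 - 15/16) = (4*g - 1)/(4*g^2 - 7*g + 3)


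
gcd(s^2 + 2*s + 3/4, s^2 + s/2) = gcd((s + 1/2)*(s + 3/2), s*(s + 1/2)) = s + 1/2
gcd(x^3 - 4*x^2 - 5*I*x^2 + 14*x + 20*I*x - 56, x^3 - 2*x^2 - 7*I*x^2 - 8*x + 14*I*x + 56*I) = x^2 + x*(-4 - 7*I) + 28*I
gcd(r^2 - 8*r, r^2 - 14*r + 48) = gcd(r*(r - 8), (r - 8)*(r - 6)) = r - 8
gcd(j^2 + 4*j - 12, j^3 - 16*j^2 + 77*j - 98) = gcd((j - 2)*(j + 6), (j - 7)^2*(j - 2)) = j - 2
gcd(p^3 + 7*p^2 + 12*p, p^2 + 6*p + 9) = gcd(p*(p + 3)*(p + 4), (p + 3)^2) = p + 3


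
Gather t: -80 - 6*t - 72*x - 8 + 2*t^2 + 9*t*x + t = 2*t^2 + t*(9*x - 5) - 72*x - 88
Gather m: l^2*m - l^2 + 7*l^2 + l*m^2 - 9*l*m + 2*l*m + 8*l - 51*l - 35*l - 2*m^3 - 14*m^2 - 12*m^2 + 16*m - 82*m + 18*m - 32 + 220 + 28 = 6*l^2 - 78*l - 2*m^3 + m^2*(l - 26) + m*(l^2 - 7*l - 48) + 216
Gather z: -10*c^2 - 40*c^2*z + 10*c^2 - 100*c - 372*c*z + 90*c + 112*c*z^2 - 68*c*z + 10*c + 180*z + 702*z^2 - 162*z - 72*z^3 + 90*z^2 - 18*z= -72*z^3 + z^2*(112*c + 792) + z*(-40*c^2 - 440*c)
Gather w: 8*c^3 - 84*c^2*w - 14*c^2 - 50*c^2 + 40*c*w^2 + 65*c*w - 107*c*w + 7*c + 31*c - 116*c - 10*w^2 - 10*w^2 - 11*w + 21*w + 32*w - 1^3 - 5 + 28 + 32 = 8*c^3 - 64*c^2 - 78*c + w^2*(40*c - 20) + w*(-84*c^2 - 42*c + 42) + 54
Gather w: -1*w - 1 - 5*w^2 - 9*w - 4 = -5*w^2 - 10*w - 5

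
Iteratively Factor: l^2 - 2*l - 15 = (l + 3)*(l - 5)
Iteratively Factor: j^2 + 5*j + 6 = (j + 2)*(j + 3)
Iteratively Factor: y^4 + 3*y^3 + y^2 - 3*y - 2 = (y + 2)*(y^3 + y^2 - y - 1) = (y + 1)*(y + 2)*(y^2 - 1) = (y + 1)^2*(y + 2)*(y - 1)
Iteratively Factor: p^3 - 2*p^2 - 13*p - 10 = (p - 5)*(p^2 + 3*p + 2) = (p - 5)*(p + 2)*(p + 1)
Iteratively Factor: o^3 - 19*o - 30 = (o + 3)*(o^2 - 3*o - 10) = (o - 5)*(o + 3)*(o + 2)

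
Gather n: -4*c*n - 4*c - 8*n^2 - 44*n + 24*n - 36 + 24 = -4*c - 8*n^2 + n*(-4*c - 20) - 12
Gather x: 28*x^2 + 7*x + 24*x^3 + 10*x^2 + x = 24*x^3 + 38*x^2 + 8*x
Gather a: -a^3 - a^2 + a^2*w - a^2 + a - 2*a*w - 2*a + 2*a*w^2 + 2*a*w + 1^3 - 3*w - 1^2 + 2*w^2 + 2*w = -a^3 + a^2*(w - 2) + a*(2*w^2 - 1) + 2*w^2 - w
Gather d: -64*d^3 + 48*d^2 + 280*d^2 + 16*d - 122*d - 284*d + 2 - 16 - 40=-64*d^3 + 328*d^2 - 390*d - 54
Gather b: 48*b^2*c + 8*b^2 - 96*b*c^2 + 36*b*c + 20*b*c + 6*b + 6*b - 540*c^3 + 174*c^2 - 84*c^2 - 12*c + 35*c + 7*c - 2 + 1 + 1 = b^2*(48*c + 8) + b*(-96*c^2 + 56*c + 12) - 540*c^3 + 90*c^2 + 30*c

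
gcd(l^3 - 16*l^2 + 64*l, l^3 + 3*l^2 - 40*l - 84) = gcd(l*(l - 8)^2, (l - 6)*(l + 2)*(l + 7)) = 1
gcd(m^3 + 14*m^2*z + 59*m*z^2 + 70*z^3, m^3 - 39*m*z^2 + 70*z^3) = m + 7*z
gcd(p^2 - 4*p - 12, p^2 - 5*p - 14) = p + 2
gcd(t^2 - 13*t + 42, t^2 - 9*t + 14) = t - 7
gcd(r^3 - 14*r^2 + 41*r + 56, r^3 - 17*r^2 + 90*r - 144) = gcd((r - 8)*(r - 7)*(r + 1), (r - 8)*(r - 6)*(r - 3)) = r - 8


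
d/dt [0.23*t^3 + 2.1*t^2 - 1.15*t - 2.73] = 0.69*t^2 + 4.2*t - 1.15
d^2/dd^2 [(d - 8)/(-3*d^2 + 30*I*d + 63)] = 2*(4*(d - 8)*(d - 5*I)^2 + (3*d - 8 - 10*I)*(-d^2 + 10*I*d + 21))/(3*(-d^2 + 10*I*d + 21)^3)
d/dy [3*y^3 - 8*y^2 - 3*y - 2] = 9*y^2 - 16*y - 3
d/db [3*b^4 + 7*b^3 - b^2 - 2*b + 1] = 12*b^3 + 21*b^2 - 2*b - 2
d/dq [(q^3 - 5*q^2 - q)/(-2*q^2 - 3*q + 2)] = (-2*q^4 - 6*q^3 + 19*q^2 - 20*q - 2)/(4*q^4 + 12*q^3 + q^2 - 12*q + 4)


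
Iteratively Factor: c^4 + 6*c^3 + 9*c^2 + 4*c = (c)*(c^3 + 6*c^2 + 9*c + 4) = c*(c + 1)*(c^2 + 5*c + 4) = c*(c + 1)^2*(c + 4)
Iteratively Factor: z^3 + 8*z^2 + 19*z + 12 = (z + 3)*(z^2 + 5*z + 4) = (z + 1)*(z + 3)*(z + 4)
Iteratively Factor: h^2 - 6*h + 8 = (h - 2)*(h - 4)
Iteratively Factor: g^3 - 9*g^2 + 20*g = (g - 4)*(g^2 - 5*g) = g*(g - 4)*(g - 5)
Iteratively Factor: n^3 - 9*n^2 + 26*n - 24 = (n - 3)*(n^2 - 6*n + 8) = (n - 3)*(n - 2)*(n - 4)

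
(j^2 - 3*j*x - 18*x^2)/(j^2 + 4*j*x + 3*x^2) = (j - 6*x)/(j + x)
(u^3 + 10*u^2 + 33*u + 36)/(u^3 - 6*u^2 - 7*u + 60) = (u^2 + 7*u + 12)/(u^2 - 9*u + 20)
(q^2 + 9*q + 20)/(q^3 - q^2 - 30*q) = (q + 4)/(q*(q - 6))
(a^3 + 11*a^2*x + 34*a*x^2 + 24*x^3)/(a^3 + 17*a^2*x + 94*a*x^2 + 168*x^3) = (a + x)/(a + 7*x)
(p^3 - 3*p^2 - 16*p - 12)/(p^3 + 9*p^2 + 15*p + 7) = (p^2 - 4*p - 12)/(p^2 + 8*p + 7)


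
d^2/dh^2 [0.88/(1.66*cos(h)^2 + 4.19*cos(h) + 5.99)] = (-9.699712*(1 - cos(h)^2)^2 - 48.966016*cos(h)^3 + 14.701544*cos(h)^2 + 81.76366*cos(h) + 7.65094*cos(3*h) + 23.098064)/(1.66*cos(h)^2 + 4.19*cos(h) + 5.99)^3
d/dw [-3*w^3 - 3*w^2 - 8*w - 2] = -9*w^2 - 6*w - 8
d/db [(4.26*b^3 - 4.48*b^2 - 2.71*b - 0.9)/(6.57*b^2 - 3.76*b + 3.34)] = (27.9882*b^4 - 32.0352*b^3 + 77.3347*b^2 - 18.1004*b - 12.4354)/(43.1649*b^4 - 49.4064*b^3 + 58.0252*b^2 - 25.1168*b + 11.1556)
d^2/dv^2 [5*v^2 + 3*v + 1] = 10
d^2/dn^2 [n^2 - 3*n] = 2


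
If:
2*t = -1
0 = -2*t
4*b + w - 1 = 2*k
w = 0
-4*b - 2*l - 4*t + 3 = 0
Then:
No Solution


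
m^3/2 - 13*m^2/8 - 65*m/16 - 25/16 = (m/2 + 1/4)*(m - 5)*(m + 5/4)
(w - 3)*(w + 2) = w^2 - w - 6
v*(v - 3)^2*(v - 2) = v^4 - 8*v^3 + 21*v^2 - 18*v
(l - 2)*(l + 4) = l^2 + 2*l - 8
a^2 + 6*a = a*(a + 6)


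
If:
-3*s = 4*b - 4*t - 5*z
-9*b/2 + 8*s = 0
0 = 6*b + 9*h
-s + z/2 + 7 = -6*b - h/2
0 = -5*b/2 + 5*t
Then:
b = -3360/2627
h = 2240/2627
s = -1890/2627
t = -1680/2627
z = -2478/2627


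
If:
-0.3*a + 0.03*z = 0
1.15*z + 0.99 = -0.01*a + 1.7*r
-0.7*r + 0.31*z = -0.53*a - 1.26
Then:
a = 0.77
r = 5.78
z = 7.68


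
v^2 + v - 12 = (v - 3)*(v + 4)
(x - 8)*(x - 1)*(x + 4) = x^3 - 5*x^2 - 28*x + 32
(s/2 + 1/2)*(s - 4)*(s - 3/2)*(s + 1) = s^4/2 - 7*s^3/4 - 2*s^2 + 13*s/4 + 3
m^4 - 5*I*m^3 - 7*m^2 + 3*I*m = m*(m - 3*I)*(m - I)^2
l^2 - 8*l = l*(l - 8)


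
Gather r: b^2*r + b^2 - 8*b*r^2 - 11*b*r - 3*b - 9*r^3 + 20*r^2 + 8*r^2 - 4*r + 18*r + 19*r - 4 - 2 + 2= b^2 - 3*b - 9*r^3 + r^2*(28 - 8*b) + r*(b^2 - 11*b + 33) - 4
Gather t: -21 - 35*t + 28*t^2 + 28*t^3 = 28*t^3 + 28*t^2 - 35*t - 21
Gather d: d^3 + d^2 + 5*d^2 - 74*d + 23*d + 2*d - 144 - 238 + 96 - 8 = d^3 + 6*d^2 - 49*d - 294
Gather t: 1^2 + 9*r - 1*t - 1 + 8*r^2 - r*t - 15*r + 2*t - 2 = 8*r^2 - 6*r + t*(1 - r) - 2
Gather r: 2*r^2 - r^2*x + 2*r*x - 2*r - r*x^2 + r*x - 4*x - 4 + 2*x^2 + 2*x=r^2*(2 - x) + r*(-x^2 + 3*x - 2) + 2*x^2 - 2*x - 4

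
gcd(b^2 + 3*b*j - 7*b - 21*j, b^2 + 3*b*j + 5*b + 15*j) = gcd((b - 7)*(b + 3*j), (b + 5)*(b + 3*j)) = b + 3*j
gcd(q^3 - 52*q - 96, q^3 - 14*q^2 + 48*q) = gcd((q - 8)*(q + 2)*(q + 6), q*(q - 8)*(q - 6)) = q - 8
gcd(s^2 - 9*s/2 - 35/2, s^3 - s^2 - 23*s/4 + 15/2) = s + 5/2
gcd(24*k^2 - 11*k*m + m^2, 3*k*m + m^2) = 1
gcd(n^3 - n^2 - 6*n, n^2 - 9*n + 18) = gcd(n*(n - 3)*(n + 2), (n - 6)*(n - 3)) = n - 3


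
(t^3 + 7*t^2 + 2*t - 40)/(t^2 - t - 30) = (t^2 + 2*t - 8)/(t - 6)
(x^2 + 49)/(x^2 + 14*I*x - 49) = (x - 7*I)/(x + 7*I)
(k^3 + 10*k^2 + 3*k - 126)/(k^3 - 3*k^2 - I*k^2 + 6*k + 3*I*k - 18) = (k^2 + 13*k + 42)/(k^2 - I*k + 6)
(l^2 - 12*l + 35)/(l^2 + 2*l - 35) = (l - 7)/(l + 7)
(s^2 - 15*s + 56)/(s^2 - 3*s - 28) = (s - 8)/(s + 4)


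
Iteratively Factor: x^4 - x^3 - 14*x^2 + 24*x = (x + 4)*(x^3 - 5*x^2 + 6*x) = (x - 2)*(x + 4)*(x^2 - 3*x) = x*(x - 2)*(x + 4)*(x - 3)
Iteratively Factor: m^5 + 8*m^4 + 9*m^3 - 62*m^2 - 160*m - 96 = (m + 1)*(m^4 + 7*m^3 + 2*m^2 - 64*m - 96) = (m + 1)*(m + 4)*(m^3 + 3*m^2 - 10*m - 24) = (m + 1)*(m + 4)^2*(m^2 - m - 6) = (m + 1)*(m + 2)*(m + 4)^2*(m - 3)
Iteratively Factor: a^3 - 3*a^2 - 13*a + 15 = (a + 3)*(a^2 - 6*a + 5) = (a - 1)*(a + 3)*(a - 5)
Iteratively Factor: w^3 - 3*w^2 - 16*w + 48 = (w - 4)*(w^2 + w - 12) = (w - 4)*(w + 4)*(w - 3)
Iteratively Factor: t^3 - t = (t)*(t^2 - 1) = t*(t + 1)*(t - 1)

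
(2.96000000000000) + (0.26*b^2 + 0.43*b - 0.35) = 0.26*b^2 + 0.43*b + 2.61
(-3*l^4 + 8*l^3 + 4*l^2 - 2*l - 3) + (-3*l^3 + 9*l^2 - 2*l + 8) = -3*l^4 + 5*l^3 + 13*l^2 - 4*l + 5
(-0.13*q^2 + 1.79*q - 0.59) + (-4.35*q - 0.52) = -0.13*q^2 - 2.56*q - 1.11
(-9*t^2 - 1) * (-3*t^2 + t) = 27*t^4 - 9*t^3 + 3*t^2 - t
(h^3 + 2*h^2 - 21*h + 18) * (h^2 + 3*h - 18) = h^5 + 5*h^4 - 33*h^3 - 81*h^2 + 432*h - 324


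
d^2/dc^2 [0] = 0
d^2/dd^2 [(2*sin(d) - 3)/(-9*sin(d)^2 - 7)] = 2*(729*sin(d)^5 - 486*sin(d)^4 + 1107*sin(d)^2 - 383*sin(d) + 675*sin(3*d)/2 - 81*sin(5*d)/2 - 189)/(9*sin(d)^2 + 7)^3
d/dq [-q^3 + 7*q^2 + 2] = q*(14 - 3*q)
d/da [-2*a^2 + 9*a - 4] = 9 - 4*a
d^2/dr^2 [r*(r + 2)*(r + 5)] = 6*r + 14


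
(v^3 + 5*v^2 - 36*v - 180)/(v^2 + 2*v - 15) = (v^2 - 36)/(v - 3)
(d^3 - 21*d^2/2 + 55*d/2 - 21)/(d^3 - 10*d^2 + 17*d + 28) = (d^2 - 7*d/2 + 3)/(d^2 - 3*d - 4)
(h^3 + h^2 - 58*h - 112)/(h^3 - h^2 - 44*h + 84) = (h^2 - 6*h - 16)/(h^2 - 8*h + 12)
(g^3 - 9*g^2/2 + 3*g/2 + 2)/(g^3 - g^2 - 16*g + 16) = (g + 1/2)/(g + 4)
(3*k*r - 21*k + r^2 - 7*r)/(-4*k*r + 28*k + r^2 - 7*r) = (3*k + r)/(-4*k + r)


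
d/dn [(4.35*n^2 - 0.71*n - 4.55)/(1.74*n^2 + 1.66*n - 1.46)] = (8.4564*n^2 + 3.132*n + 8.5896)/(3.0276*n^4 + 5.7768*n^3 - 2.3252*n^2 - 4.8472*n + 2.1316)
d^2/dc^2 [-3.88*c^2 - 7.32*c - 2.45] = -7.76000000000000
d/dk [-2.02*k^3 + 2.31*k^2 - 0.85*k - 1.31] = -6.06*k^2 + 4.62*k - 0.85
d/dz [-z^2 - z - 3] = -2*z - 1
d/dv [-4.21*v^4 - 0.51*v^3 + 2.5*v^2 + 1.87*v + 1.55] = -16.84*v^3 - 1.53*v^2 + 5.0*v + 1.87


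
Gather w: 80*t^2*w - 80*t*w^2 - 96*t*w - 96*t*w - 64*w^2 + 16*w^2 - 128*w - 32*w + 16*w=w^2*(-80*t - 48) + w*(80*t^2 - 192*t - 144)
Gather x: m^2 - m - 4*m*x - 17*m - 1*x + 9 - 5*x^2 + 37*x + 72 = m^2 - 18*m - 5*x^2 + x*(36 - 4*m) + 81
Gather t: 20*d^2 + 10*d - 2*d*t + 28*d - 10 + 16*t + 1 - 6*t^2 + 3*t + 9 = 20*d^2 + 38*d - 6*t^2 + t*(19 - 2*d)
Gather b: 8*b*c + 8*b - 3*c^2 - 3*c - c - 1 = b*(8*c + 8) - 3*c^2 - 4*c - 1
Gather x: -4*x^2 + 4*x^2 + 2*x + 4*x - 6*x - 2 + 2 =0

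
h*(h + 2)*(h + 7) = h^3 + 9*h^2 + 14*h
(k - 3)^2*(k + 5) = k^3 - k^2 - 21*k + 45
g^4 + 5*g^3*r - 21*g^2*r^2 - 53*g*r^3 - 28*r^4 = (g - 4*r)*(g + r)^2*(g + 7*r)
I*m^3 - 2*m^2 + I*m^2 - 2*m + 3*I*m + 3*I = (m + 1)*(m + 3*I)*(I*m + 1)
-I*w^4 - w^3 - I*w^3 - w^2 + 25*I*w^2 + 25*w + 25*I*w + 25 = (w - 5)*(w + 5)*(w - I)*(-I*w - I)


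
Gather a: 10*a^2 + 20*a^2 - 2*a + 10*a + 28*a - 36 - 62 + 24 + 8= 30*a^2 + 36*a - 66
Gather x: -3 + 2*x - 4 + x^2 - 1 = x^2 + 2*x - 8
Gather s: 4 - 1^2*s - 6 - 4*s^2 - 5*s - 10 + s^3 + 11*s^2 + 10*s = s^3 + 7*s^2 + 4*s - 12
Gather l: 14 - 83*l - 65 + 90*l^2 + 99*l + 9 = 90*l^2 + 16*l - 42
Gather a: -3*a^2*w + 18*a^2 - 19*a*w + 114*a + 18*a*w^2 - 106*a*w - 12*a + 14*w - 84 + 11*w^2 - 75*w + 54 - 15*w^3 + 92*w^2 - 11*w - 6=a^2*(18 - 3*w) + a*(18*w^2 - 125*w + 102) - 15*w^3 + 103*w^2 - 72*w - 36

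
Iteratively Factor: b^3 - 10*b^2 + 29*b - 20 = (b - 1)*(b^2 - 9*b + 20) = (b - 4)*(b - 1)*(b - 5)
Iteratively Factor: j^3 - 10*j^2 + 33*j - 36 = (j - 3)*(j^2 - 7*j + 12) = (j - 4)*(j - 3)*(j - 3)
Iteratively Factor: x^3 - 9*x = (x - 3)*(x^2 + 3*x) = (x - 3)*(x + 3)*(x)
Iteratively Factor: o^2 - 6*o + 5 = (o - 5)*(o - 1)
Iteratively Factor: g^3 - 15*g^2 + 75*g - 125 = (g - 5)*(g^2 - 10*g + 25) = (g - 5)^2*(g - 5)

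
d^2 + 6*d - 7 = (d - 1)*(d + 7)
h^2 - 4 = (h - 2)*(h + 2)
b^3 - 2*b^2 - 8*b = b*(b - 4)*(b + 2)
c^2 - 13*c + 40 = (c - 8)*(c - 5)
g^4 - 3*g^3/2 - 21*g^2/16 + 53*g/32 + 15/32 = (g - 3/2)*(g - 5/4)*(g + 1/4)*(g + 1)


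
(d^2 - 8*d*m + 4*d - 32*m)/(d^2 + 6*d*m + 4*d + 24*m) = (d - 8*m)/(d + 6*m)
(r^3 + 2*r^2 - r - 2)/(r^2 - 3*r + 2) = (r^2 + 3*r + 2)/(r - 2)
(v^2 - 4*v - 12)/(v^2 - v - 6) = (v - 6)/(v - 3)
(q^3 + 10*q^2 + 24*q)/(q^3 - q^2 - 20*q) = (q + 6)/(q - 5)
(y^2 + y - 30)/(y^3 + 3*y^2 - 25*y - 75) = (y + 6)/(y^2 + 8*y + 15)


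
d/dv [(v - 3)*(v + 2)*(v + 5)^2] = 4*v^3 + 27*v^2 + 18*v - 85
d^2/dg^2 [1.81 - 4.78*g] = 0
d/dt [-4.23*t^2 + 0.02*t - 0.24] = 0.02 - 8.46*t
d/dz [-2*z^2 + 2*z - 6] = 2 - 4*z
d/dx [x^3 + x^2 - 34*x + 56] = 3*x^2 + 2*x - 34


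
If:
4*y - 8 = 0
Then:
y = 2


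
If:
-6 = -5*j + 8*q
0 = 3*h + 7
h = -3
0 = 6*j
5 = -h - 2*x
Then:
No Solution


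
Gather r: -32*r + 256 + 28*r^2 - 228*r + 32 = 28*r^2 - 260*r + 288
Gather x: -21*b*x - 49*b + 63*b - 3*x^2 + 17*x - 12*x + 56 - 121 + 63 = 14*b - 3*x^2 + x*(5 - 21*b) - 2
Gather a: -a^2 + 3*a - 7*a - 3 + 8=-a^2 - 4*a + 5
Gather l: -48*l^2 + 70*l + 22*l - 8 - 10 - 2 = -48*l^2 + 92*l - 20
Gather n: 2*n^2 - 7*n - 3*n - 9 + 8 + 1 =2*n^2 - 10*n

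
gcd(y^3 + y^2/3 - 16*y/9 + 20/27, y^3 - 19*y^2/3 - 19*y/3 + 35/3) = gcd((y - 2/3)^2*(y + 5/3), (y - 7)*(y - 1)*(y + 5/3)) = y + 5/3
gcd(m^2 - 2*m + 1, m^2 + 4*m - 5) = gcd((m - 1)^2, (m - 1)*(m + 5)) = m - 1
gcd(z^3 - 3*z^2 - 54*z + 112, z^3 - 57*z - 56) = z^2 - z - 56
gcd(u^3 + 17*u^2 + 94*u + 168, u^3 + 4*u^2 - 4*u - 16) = u + 4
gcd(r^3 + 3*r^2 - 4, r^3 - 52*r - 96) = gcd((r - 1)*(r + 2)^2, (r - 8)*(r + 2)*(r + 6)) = r + 2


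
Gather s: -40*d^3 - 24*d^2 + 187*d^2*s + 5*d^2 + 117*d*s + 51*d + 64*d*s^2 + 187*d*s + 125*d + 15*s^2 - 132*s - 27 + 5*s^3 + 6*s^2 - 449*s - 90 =-40*d^3 - 19*d^2 + 176*d + 5*s^3 + s^2*(64*d + 21) + s*(187*d^2 + 304*d - 581) - 117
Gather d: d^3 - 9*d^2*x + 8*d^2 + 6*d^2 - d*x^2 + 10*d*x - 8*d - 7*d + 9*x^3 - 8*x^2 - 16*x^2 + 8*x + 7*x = d^3 + d^2*(14 - 9*x) + d*(-x^2 + 10*x - 15) + 9*x^3 - 24*x^2 + 15*x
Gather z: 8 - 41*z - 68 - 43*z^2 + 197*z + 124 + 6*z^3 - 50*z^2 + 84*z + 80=6*z^3 - 93*z^2 + 240*z + 144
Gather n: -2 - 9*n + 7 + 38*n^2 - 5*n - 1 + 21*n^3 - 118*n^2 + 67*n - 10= 21*n^3 - 80*n^2 + 53*n - 6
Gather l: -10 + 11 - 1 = 0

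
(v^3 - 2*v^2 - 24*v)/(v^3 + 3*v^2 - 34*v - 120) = v/(v + 5)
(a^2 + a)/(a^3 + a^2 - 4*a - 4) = a/(a^2 - 4)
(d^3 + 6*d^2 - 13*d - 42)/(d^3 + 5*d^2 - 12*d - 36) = (d + 7)/(d + 6)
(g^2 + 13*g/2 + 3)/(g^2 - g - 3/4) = 2*(g + 6)/(2*g - 3)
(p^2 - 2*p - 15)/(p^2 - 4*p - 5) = (p + 3)/(p + 1)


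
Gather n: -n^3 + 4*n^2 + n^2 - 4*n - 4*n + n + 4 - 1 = -n^3 + 5*n^2 - 7*n + 3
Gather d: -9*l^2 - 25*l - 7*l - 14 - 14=-9*l^2 - 32*l - 28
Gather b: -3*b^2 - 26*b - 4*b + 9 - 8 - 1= -3*b^2 - 30*b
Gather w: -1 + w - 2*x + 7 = w - 2*x + 6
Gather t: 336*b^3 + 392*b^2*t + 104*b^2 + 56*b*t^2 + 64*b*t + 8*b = 336*b^3 + 104*b^2 + 56*b*t^2 + 8*b + t*(392*b^2 + 64*b)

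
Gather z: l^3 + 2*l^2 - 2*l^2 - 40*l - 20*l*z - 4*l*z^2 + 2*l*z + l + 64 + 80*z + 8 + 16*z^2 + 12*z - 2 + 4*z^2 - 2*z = l^3 - 39*l + z^2*(20 - 4*l) + z*(90 - 18*l) + 70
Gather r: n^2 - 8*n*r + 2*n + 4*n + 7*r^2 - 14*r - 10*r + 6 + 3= n^2 + 6*n + 7*r^2 + r*(-8*n - 24) + 9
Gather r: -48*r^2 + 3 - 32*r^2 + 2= 5 - 80*r^2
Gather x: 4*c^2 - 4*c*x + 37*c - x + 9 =4*c^2 + 37*c + x*(-4*c - 1) + 9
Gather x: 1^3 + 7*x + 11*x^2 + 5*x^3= 5*x^3 + 11*x^2 + 7*x + 1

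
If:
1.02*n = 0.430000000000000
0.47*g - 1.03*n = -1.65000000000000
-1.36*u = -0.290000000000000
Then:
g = -2.59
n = 0.42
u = 0.21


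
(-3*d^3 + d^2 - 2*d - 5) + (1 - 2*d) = -3*d^3 + d^2 - 4*d - 4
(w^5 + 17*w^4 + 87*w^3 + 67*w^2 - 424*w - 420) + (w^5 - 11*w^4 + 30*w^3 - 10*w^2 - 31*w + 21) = 2*w^5 + 6*w^4 + 117*w^3 + 57*w^2 - 455*w - 399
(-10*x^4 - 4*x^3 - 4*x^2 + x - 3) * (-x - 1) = 10*x^5 + 14*x^4 + 8*x^3 + 3*x^2 + 2*x + 3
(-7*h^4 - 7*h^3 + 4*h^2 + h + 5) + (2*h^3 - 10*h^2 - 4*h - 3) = -7*h^4 - 5*h^3 - 6*h^2 - 3*h + 2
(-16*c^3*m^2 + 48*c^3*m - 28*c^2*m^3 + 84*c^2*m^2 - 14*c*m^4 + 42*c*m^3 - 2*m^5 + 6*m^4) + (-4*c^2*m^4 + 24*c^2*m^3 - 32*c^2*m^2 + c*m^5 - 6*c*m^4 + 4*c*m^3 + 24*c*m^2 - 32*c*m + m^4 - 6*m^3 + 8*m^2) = -16*c^3*m^2 + 48*c^3*m - 4*c^2*m^4 - 4*c^2*m^3 + 52*c^2*m^2 + c*m^5 - 20*c*m^4 + 46*c*m^3 + 24*c*m^2 - 32*c*m - 2*m^5 + 7*m^4 - 6*m^3 + 8*m^2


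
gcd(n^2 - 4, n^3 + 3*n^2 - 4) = n + 2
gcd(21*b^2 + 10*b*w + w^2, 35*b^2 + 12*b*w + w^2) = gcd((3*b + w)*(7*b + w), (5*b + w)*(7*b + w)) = 7*b + w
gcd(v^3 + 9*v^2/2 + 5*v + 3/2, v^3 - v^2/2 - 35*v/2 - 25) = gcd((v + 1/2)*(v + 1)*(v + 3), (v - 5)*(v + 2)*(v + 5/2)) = 1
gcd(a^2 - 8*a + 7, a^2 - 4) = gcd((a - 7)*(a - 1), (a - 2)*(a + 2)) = 1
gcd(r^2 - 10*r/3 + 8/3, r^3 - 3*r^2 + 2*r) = r - 2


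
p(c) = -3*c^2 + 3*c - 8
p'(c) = 3 - 6*c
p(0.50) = -7.25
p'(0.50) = 0.00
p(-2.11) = -27.69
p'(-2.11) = 15.66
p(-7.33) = -191.18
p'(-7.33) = 46.98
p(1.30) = -9.17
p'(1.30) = -4.80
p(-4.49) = -81.95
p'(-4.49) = 29.94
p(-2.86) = -41.12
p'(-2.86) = 20.16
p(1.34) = -9.37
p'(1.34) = -5.04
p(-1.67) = -21.38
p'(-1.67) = 13.02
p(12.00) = -404.00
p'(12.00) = -69.00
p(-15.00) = -728.00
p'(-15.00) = 93.00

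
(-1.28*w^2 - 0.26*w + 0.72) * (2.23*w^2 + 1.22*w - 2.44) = -2.8544*w^4 - 2.1414*w^3 + 4.4116*w^2 + 1.5128*w - 1.7568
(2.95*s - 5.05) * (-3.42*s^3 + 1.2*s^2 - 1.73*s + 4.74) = -10.089*s^4 + 20.811*s^3 - 11.1635*s^2 + 22.7195*s - 23.937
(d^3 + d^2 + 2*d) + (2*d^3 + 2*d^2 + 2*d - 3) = 3*d^3 + 3*d^2 + 4*d - 3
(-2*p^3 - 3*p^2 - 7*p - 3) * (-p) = 2*p^4 + 3*p^3 + 7*p^2 + 3*p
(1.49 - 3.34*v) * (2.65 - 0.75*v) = 2.505*v^2 - 9.9685*v + 3.9485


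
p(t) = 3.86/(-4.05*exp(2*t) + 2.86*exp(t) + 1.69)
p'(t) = 3.86*(8.1*exp(2*t) - 2.86*exp(t))/(-4.05*exp(2*t) + 2.86*exp(t) + 1.69)^2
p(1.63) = -0.04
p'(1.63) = 0.10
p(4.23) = -0.00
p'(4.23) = 0.00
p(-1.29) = 1.78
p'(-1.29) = -0.14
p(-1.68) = 1.85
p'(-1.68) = -0.22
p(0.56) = -0.68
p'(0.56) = 2.34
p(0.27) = -2.55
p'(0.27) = 17.11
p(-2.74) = 2.08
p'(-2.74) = -0.17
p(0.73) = -0.39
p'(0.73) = 1.16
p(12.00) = 0.00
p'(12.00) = 0.00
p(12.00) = 0.00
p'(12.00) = 0.00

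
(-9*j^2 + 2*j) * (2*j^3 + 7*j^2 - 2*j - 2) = -18*j^5 - 59*j^4 + 32*j^3 + 14*j^2 - 4*j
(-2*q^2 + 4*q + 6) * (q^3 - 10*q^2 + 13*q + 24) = -2*q^5 + 24*q^4 - 60*q^3 - 56*q^2 + 174*q + 144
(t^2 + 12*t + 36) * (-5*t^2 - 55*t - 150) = -5*t^4 - 115*t^3 - 990*t^2 - 3780*t - 5400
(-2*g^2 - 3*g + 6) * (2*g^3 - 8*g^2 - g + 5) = -4*g^5 + 10*g^4 + 38*g^3 - 55*g^2 - 21*g + 30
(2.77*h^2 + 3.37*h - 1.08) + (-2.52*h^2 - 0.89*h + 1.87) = 0.25*h^2 + 2.48*h + 0.79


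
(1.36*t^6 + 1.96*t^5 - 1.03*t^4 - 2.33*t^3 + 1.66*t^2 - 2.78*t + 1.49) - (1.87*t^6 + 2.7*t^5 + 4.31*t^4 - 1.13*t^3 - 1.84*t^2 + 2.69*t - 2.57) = -0.51*t^6 - 0.74*t^5 - 5.34*t^4 - 1.2*t^3 + 3.5*t^2 - 5.47*t + 4.06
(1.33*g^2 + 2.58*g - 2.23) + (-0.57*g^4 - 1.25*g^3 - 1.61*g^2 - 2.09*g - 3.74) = -0.57*g^4 - 1.25*g^3 - 0.28*g^2 + 0.49*g - 5.97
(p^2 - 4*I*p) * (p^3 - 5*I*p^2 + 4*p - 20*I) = p^5 - 9*I*p^4 - 16*p^3 - 36*I*p^2 - 80*p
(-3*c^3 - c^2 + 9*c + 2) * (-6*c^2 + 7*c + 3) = 18*c^5 - 15*c^4 - 70*c^3 + 48*c^2 + 41*c + 6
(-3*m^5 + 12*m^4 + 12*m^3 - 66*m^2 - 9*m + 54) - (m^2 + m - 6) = -3*m^5 + 12*m^4 + 12*m^3 - 67*m^2 - 10*m + 60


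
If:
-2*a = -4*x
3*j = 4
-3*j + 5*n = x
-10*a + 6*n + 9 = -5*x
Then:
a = 2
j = 4/3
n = 1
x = 1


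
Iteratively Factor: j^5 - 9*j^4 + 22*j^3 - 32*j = (j - 4)*(j^4 - 5*j^3 + 2*j^2 + 8*j) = (j - 4)^2*(j^3 - j^2 - 2*j) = (j - 4)^2*(j + 1)*(j^2 - 2*j) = j*(j - 4)^2*(j + 1)*(j - 2)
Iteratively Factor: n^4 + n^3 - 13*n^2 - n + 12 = (n + 4)*(n^3 - 3*n^2 - n + 3) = (n - 3)*(n + 4)*(n^2 - 1) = (n - 3)*(n - 1)*(n + 4)*(n + 1)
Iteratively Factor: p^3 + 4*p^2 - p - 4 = (p + 1)*(p^2 + 3*p - 4) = (p - 1)*(p + 1)*(p + 4)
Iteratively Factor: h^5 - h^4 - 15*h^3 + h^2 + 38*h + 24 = (h + 3)*(h^4 - 4*h^3 - 3*h^2 + 10*h + 8) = (h - 2)*(h + 3)*(h^3 - 2*h^2 - 7*h - 4) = (h - 2)*(h + 1)*(h + 3)*(h^2 - 3*h - 4) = (h - 4)*(h - 2)*(h + 1)*(h + 3)*(h + 1)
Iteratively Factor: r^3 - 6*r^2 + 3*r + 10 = (r - 2)*(r^2 - 4*r - 5) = (r - 2)*(r + 1)*(r - 5)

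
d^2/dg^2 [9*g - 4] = 0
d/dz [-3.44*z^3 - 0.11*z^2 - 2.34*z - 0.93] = -10.32*z^2 - 0.22*z - 2.34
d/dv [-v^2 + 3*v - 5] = 3 - 2*v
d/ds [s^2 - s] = 2*s - 1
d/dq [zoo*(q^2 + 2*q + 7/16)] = zoo*(q + 1)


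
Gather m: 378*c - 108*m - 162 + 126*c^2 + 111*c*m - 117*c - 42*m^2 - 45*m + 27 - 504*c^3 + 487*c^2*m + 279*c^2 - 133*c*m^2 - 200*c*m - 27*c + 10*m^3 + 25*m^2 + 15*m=-504*c^3 + 405*c^2 + 234*c + 10*m^3 + m^2*(-133*c - 17) + m*(487*c^2 - 89*c - 138) - 135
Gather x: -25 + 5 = -20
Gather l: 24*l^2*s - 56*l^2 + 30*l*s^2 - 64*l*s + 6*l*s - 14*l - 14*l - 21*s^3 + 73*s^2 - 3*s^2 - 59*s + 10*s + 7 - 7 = l^2*(24*s - 56) + l*(30*s^2 - 58*s - 28) - 21*s^3 + 70*s^2 - 49*s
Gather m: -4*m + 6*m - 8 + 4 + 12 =2*m + 8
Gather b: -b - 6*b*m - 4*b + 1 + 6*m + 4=b*(-6*m - 5) + 6*m + 5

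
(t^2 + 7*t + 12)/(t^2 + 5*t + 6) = (t + 4)/(t + 2)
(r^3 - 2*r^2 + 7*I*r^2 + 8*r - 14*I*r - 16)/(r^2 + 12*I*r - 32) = (r^2 - r*(2 + I) + 2*I)/(r + 4*I)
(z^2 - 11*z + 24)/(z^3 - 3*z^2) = (z - 8)/z^2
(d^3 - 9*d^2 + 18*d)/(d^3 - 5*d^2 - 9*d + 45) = d*(d - 6)/(d^2 - 2*d - 15)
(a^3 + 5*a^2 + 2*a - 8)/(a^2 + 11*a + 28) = (a^2 + a - 2)/(a + 7)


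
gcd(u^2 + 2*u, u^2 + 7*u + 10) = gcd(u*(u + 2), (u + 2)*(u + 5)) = u + 2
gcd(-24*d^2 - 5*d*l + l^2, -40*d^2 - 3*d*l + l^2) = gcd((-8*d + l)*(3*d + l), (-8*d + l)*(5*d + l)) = 8*d - l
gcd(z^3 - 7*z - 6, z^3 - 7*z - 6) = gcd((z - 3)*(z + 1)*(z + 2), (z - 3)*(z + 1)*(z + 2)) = z^3 - 7*z - 6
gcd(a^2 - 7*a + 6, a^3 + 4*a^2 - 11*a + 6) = a - 1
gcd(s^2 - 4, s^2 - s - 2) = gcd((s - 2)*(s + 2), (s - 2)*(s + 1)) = s - 2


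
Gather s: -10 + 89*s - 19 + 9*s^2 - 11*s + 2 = 9*s^2 + 78*s - 27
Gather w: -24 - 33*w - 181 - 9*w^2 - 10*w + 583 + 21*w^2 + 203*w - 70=12*w^2 + 160*w + 308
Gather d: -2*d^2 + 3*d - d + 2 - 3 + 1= -2*d^2 + 2*d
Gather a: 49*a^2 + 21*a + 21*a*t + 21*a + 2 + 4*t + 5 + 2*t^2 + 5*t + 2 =49*a^2 + a*(21*t + 42) + 2*t^2 + 9*t + 9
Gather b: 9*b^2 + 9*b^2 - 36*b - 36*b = 18*b^2 - 72*b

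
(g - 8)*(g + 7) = g^2 - g - 56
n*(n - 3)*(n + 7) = n^3 + 4*n^2 - 21*n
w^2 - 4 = (w - 2)*(w + 2)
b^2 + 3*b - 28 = (b - 4)*(b + 7)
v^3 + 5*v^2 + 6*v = v*(v + 2)*(v + 3)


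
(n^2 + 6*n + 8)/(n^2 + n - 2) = (n + 4)/(n - 1)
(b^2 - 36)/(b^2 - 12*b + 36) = (b + 6)/(b - 6)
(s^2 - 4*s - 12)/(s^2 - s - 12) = (-s^2 + 4*s + 12)/(-s^2 + s + 12)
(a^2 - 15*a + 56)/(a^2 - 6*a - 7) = (a - 8)/(a + 1)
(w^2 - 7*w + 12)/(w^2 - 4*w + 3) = (w - 4)/(w - 1)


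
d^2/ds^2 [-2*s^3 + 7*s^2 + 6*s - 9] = 14 - 12*s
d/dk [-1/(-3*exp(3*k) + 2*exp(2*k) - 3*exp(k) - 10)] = (-9*exp(2*k) + 4*exp(k) - 3)*exp(k)/(3*exp(3*k) - 2*exp(2*k) + 3*exp(k) + 10)^2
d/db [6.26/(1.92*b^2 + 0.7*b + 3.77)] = (-24.0384*b - 4.382)/(1.92*b^2 + 0.7*b + 3.77)^2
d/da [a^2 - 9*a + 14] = 2*a - 9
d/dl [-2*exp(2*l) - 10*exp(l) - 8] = (-4*exp(l) - 10)*exp(l)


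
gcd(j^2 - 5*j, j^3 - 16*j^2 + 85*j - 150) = j - 5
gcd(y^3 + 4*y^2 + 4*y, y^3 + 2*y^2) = y^2 + 2*y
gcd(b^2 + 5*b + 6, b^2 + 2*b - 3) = b + 3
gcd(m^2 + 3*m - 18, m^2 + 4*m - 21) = m - 3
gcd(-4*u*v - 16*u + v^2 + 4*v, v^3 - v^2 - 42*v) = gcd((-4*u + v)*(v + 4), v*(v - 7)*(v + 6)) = 1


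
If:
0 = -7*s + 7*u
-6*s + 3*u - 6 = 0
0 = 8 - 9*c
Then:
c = 8/9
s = -2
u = -2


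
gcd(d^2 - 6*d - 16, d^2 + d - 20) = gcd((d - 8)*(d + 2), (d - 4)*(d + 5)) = 1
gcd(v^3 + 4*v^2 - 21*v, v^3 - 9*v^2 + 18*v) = v^2 - 3*v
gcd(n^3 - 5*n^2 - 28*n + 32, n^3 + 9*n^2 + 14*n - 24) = n^2 + 3*n - 4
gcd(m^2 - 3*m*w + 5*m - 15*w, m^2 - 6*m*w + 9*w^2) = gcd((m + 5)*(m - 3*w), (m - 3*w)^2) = -m + 3*w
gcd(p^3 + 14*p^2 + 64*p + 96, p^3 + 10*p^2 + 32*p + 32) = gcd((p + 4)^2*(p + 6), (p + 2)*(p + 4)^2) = p^2 + 8*p + 16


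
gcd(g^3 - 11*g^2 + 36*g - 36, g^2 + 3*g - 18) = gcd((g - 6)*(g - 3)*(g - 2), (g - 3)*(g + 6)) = g - 3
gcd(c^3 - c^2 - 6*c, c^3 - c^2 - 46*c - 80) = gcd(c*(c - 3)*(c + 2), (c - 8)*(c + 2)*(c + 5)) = c + 2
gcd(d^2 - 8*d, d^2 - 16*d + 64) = d - 8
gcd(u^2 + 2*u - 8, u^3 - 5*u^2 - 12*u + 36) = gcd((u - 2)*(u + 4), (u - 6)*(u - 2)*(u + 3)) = u - 2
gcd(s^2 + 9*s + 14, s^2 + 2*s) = s + 2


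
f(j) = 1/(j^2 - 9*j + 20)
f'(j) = (9 - 2*j)/(j^2 - 9*j + 20)^2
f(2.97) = 0.48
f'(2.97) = 0.70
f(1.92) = 0.16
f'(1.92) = 0.13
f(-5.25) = 0.01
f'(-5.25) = 0.00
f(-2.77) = 0.02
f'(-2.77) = 0.01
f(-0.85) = 0.04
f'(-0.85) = 0.01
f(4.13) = -8.84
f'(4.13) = 57.85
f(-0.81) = 0.04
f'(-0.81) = 0.01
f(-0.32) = 0.04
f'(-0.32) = 0.02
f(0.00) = 0.05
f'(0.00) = 0.02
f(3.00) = 0.50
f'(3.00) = 0.75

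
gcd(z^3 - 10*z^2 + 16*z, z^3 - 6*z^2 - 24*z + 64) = z^2 - 10*z + 16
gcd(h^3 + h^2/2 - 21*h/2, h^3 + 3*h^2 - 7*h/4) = h^2 + 7*h/2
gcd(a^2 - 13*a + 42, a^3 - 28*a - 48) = a - 6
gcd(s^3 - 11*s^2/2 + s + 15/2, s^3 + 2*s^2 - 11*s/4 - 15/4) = s^2 - s/2 - 3/2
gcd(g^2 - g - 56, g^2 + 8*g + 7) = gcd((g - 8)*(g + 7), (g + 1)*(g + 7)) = g + 7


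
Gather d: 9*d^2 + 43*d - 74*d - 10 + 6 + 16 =9*d^2 - 31*d + 12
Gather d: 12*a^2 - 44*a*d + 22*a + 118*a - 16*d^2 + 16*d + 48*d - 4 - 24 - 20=12*a^2 + 140*a - 16*d^2 + d*(64 - 44*a) - 48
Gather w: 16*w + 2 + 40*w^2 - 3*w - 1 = 40*w^2 + 13*w + 1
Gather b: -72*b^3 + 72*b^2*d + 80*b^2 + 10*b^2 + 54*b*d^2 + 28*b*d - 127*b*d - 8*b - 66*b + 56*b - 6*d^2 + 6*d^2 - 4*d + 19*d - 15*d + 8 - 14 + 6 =-72*b^3 + b^2*(72*d + 90) + b*(54*d^2 - 99*d - 18)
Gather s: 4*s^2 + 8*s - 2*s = 4*s^2 + 6*s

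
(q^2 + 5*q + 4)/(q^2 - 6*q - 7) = (q + 4)/(q - 7)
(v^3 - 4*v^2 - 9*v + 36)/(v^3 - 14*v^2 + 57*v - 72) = (v^2 - v - 12)/(v^2 - 11*v + 24)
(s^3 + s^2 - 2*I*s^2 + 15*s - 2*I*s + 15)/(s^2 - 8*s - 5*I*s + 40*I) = (s^2 + s*(1 + 3*I) + 3*I)/(s - 8)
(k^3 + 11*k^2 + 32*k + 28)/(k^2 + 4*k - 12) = (k^3 + 11*k^2 + 32*k + 28)/(k^2 + 4*k - 12)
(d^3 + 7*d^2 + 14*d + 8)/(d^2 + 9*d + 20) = (d^2 + 3*d + 2)/(d + 5)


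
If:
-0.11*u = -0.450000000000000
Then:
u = 4.09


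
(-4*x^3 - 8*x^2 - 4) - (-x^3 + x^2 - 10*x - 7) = -3*x^3 - 9*x^2 + 10*x + 3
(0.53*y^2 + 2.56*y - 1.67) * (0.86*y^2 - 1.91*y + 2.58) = 0.4558*y^4 + 1.1893*y^3 - 4.9584*y^2 + 9.7945*y - 4.3086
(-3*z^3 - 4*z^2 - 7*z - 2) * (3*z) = -9*z^4 - 12*z^3 - 21*z^2 - 6*z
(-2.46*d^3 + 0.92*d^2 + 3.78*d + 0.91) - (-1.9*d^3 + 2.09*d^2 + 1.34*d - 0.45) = -0.56*d^3 - 1.17*d^2 + 2.44*d + 1.36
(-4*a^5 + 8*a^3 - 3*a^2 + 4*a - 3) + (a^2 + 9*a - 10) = -4*a^5 + 8*a^3 - 2*a^2 + 13*a - 13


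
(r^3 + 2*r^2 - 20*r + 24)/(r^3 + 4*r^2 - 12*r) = (r - 2)/r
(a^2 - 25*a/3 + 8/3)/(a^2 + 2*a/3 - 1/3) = (a - 8)/(a + 1)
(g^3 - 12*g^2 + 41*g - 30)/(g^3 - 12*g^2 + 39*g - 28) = (g^2 - 11*g + 30)/(g^2 - 11*g + 28)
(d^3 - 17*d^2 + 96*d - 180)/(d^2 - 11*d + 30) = d - 6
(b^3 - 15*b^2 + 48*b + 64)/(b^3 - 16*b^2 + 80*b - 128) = (b^2 - 7*b - 8)/(b^2 - 8*b + 16)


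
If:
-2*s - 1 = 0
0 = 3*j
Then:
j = 0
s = -1/2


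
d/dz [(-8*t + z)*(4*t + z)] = -4*t + 2*z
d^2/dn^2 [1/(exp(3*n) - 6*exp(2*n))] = 3*((8 - 3*exp(n))*(exp(n) - 6) + 6*(exp(n) - 4)^2)*exp(-2*n)/(exp(n) - 6)^3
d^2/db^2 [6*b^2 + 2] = 12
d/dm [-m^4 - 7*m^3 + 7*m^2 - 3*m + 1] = -4*m^3 - 21*m^2 + 14*m - 3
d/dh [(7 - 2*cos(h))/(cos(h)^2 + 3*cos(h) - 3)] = (14*cos(h) - cos(2*h) + 14)*sin(h)/(cos(h)^2 + 3*cos(h) - 3)^2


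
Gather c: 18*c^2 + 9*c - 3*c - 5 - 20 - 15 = 18*c^2 + 6*c - 40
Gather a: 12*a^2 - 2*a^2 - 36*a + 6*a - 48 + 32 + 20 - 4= 10*a^2 - 30*a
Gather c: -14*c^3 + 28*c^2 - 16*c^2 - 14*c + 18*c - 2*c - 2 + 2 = -14*c^3 + 12*c^2 + 2*c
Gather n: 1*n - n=0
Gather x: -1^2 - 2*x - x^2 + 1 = -x^2 - 2*x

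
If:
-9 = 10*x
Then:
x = -9/10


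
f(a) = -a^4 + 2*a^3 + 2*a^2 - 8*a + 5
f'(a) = -4*a^3 + 6*a^2 + 4*a - 8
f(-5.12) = -857.24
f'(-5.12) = 665.68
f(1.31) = -0.50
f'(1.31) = -1.46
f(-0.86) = 11.54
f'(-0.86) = -4.46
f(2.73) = -16.79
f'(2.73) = -33.75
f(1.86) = -2.06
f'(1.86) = -5.54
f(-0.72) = 10.78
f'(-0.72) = -6.28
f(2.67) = -14.86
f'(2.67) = -30.68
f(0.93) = 0.15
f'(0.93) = -2.31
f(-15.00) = -56800.00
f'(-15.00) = 14782.00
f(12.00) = -17083.00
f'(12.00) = -6008.00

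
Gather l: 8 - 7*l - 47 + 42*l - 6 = 35*l - 45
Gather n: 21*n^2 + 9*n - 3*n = 21*n^2 + 6*n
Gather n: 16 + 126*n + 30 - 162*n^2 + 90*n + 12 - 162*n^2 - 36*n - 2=-324*n^2 + 180*n + 56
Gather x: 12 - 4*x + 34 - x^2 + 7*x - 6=-x^2 + 3*x + 40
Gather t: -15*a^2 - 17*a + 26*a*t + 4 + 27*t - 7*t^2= -15*a^2 - 17*a - 7*t^2 + t*(26*a + 27) + 4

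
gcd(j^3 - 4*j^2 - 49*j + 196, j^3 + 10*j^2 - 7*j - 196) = j^2 + 3*j - 28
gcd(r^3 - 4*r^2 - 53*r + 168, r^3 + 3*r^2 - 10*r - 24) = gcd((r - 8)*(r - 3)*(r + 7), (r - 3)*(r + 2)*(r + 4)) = r - 3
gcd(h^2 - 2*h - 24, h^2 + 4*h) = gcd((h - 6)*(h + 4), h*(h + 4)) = h + 4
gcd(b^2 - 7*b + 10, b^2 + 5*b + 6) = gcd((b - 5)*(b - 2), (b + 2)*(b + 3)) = 1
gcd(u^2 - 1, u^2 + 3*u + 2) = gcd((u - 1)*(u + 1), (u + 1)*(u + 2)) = u + 1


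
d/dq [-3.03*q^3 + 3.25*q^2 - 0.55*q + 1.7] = -9.09*q^2 + 6.5*q - 0.55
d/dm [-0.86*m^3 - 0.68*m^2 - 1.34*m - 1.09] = -2.58*m^2 - 1.36*m - 1.34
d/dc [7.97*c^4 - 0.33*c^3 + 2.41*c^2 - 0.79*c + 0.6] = 31.88*c^3 - 0.99*c^2 + 4.82*c - 0.79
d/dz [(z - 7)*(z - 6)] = 2*z - 13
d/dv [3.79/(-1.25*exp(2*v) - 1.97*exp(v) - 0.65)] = (9.475*exp(v) + 7.4663)*exp(v)/(1.25*exp(2*v) + 1.97*exp(v) + 0.65)^2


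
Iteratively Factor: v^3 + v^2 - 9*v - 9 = (v + 1)*(v^2 - 9) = (v + 1)*(v + 3)*(v - 3)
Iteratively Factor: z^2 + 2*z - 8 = (z - 2)*(z + 4)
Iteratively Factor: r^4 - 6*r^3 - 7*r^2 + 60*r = (r + 3)*(r^3 - 9*r^2 + 20*r) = (r - 4)*(r + 3)*(r^2 - 5*r) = (r - 5)*(r - 4)*(r + 3)*(r)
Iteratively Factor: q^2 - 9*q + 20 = (q - 5)*(q - 4)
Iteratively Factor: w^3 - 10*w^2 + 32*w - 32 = (w - 4)*(w^2 - 6*w + 8) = (w - 4)*(w - 2)*(w - 4)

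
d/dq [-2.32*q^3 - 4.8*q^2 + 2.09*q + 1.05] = -6.96*q^2 - 9.6*q + 2.09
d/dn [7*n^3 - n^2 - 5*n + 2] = 21*n^2 - 2*n - 5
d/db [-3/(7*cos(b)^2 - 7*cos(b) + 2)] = 21*(1 - 2*cos(b))*sin(b)/(7*cos(b)^2 - 7*cos(b) + 2)^2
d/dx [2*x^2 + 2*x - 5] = 4*x + 2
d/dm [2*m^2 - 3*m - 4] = 4*m - 3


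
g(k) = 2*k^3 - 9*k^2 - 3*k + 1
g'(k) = 6*k^2 - 18*k - 3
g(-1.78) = -33.46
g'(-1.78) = 48.05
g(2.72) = -33.50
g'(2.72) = -7.57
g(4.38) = -16.74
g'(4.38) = 33.27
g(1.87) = -23.00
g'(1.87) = -15.68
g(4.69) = -4.71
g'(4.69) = 44.56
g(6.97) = 220.08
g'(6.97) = 163.03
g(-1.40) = -17.93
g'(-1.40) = 33.96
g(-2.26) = -61.27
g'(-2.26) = 68.33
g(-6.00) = -737.00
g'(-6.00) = 321.00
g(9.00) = 703.00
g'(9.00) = 321.00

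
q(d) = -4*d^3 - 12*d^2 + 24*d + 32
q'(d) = -12*d^2 - 24*d + 24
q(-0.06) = 30.52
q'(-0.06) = 25.40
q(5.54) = -883.47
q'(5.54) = -477.26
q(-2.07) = -33.62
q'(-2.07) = 22.26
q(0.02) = 32.48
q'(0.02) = 23.52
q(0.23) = 36.84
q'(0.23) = 17.85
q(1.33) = 33.28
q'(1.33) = -29.15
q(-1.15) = -5.39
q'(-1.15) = 35.73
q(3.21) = -146.91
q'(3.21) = -176.69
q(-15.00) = 10472.00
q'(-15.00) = -2316.00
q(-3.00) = -40.00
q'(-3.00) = -12.00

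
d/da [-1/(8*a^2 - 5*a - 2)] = (16*a - 5)/(-8*a^2 + 5*a + 2)^2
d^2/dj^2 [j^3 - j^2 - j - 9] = 6*j - 2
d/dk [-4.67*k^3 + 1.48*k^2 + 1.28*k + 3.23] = -14.01*k^2 + 2.96*k + 1.28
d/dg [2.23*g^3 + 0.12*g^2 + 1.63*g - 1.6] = 6.69*g^2 + 0.24*g + 1.63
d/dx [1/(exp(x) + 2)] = -exp(x)/(exp(x) + 2)^2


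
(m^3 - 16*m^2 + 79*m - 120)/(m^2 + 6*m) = (m^3 - 16*m^2 + 79*m - 120)/(m*(m + 6))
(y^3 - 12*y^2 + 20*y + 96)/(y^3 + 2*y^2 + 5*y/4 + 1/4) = 4*(y^3 - 12*y^2 + 20*y + 96)/(4*y^3 + 8*y^2 + 5*y + 1)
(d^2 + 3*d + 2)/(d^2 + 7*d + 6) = (d + 2)/(d + 6)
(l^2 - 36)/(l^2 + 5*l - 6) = (l - 6)/(l - 1)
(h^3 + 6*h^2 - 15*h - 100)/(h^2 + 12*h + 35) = (h^2 + h - 20)/(h + 7)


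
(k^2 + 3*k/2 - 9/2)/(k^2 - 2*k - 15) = (k - 3/2)/(k - 5)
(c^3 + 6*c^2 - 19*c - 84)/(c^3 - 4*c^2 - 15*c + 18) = (c^2 + 3*c - 28)/(c^2 - 7*c + 6)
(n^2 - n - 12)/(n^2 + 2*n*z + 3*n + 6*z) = (n - 4)/(n + 2*z)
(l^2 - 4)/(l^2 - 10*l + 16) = (l + 2)/(l - 8)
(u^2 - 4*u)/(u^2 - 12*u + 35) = u*(u - 4)/(u^2 - 12*u + 35)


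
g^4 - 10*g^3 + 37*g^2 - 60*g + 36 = (g - 3)^2*(g - 2)^2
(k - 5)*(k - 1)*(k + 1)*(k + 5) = k^4 - 26*k^2 + 25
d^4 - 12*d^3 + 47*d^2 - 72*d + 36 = (d - 6)*(d - 3)*(d - 2)*(d - 1)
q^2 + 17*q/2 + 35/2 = (q + 7/2)*(q + 5)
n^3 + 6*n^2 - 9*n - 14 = (n - 2)*(n + 1)*(n + 7)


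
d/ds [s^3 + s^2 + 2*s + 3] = 3*s^2 + 2*s + 2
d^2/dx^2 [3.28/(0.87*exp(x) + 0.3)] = (2.482632*exp(x) - 0.85608)*exp(x)/(0.87*exp(x) + 0.3)^3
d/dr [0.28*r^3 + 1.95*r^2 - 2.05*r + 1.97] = 0.84*r^2 + 3.9*r - 2.05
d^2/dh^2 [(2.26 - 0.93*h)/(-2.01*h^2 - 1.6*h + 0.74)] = ((6.1092 - 11.2158*h)*(2.01*h^2 + 1.6*h - 0.74) + (0.93*h - 2.26)*(4.02*h + 1.6)*(8.04*h + 3.2))/(2.01*h^2 + 1.6*h - 0.74)^3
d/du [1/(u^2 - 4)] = -2*u/(u^2 - 4)^2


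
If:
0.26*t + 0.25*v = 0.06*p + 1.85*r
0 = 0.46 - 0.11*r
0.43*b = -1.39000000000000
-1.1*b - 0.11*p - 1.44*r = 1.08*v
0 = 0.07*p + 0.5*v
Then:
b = -3.23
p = 59.85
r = 4.18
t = 51.63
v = -8.38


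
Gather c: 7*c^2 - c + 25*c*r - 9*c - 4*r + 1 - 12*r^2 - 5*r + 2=7*c^2 + c*(25*r - 10) - 12*r^2 - 9*r + 3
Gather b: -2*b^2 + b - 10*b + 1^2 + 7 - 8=-2*b^2 - 9*b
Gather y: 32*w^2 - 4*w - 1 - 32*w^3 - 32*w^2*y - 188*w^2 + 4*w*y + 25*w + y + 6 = -32*w^3 - 156*w^2 + 21*w + y*(-32*w^2 + 4*w + 1) + 5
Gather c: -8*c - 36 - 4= -8*c - 40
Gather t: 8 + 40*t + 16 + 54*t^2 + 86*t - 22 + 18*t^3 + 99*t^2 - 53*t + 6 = 18*t^3 + 153*t^2 + 73*t + 8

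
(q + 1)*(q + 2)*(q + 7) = q^3 + 10*q^2 + 23*q + 14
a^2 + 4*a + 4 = (a + 2)^2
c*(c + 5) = c^2 + 5*c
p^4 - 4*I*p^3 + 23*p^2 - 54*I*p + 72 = (p - 6*I)*(p - 3*I)*(p + I)*(p + 4*I)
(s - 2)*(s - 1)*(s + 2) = s^3 - s^2 - 4*s + 4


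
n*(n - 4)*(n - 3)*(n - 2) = n^4 - 9*n^3 + 26*n^2 - 24*n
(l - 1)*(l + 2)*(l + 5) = l^3 + 6*l^2 + 3*l - 10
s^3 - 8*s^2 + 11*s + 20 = (s - 5)*(s - 4)*(s + 1)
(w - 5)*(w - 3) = w^2 - 8*w + 15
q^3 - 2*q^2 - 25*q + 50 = (q - 5)*(q - 2)*(q + 5)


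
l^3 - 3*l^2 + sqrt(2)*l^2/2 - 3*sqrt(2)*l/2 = l*(l - 3)*(l + sqrt(2)/2)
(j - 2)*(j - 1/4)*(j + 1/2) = j^3 - 7*j^2/4 - 5*j/8 + 1/4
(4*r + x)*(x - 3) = 4*r*x - 12*r + x^2 - 3*x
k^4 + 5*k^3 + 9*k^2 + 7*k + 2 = (k + 1)^3*(k + 2)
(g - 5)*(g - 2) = g^2 - 7*g + 10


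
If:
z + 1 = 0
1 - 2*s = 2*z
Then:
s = 3/2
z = -1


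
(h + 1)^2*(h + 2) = h^3 + 4*h^2 + 5*h + 2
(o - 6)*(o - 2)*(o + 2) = o^3 - 6*o^2 - 4*o + 24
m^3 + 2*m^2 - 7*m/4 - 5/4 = (m - 1)*(m + 1/2)*(m + 5/2)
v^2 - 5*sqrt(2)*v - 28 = (v - 7*sqrt(2))*(v + 2*sqrt(2))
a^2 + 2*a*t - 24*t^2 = (a - 4*t)*(a + 6*t)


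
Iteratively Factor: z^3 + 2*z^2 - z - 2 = (z + 2)*(z^2 - 1) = (z - 1)*(z + 2)*(z + 1)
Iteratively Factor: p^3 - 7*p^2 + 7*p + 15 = (p - 3)*(p^2 - 4*p - 5) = (p - 5)*(p - 3)*(p + 1)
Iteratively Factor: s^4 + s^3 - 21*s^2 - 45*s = (s + 3)*(s^3 - 2*s^2 - 15*s) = (s + 3)^2*(s^2 - 5*s) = s*(s + 3)^2*(s - 5)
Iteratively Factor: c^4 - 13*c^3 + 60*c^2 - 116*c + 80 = (c - 4)*(c^3 - 9*c^2 + 24*c - 20) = (c - 4)*(c - 2)*(c^2 - 7*c + 10) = (c - 4)*(c - 2)^2*(c - 5)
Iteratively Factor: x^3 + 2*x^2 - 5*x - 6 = (x - 2)*(x^2 + 4*x + 3) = (x - 2)*(x + 1)*(x + 3)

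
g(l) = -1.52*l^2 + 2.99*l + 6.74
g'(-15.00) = 48.59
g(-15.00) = -380.11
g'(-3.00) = 12.11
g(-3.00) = -15.91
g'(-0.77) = 5.33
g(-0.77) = 3.54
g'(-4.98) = 18.13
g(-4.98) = -45.85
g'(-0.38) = 4.15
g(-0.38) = 5.38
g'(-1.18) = 6.58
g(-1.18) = 1.10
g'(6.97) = -18.20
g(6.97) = -46.26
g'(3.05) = -6.28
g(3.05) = 1.72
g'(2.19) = -3.67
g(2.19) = 6.00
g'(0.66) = 0.98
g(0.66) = 8.05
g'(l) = 2.99 - 3.04*l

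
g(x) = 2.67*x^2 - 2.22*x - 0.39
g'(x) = 5.34*x - 2.22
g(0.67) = -0.68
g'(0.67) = 1.36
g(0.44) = -0.85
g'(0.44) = 0.13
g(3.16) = 19.26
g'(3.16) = 14.65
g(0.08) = -0.55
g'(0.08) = -1.79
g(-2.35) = 19.57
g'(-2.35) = -14.77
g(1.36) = 1.53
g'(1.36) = 5.04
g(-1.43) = 8.24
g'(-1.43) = -9.86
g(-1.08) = 5.12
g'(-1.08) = -7.99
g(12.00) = 357.45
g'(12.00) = 61.86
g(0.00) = -0.39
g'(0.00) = -2.22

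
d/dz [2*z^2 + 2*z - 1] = 4*z + 2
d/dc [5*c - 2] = 5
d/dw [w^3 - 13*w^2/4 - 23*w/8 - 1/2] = 3*w^2 - 13*w/2 - 23/8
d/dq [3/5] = 0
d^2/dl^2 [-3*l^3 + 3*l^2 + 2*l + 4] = 6 - 18*l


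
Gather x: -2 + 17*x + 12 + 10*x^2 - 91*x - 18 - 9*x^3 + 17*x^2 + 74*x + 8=-9*x^3 + 27*x^2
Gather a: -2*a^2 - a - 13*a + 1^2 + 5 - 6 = -2*a^2 - 14*a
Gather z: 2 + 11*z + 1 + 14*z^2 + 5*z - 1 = 14*z^2 + 16*z + 2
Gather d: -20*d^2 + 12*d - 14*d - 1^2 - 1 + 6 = -20*d^2 - 2*d + 4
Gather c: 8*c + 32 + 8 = 8*c + 40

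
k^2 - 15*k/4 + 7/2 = (k - 2)*(k - 7/4)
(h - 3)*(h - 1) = h^2 - 4*h + 3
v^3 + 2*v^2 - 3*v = v*(v - 1)*(v + 3)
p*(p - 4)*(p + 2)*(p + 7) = p^4 + 5*p^3 - 22*p^2 - 56*p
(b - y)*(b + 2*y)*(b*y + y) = b^3*y + b^2*y^2 + b^2*y - 2*b*y^3 + b*y^2 - 2*y^3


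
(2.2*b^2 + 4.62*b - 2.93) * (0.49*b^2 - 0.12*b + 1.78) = 1.078*b^4 + 1.9998*b^3 + 1.9259*b^2 + 8.5752*b - 5.2154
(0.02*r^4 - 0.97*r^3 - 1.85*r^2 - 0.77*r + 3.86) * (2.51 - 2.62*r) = -0.0524*r^5 + 2.5916*r^4 + 2.4123*r^3 - 2.6261*r^2 - 12.0459*r + 9.6886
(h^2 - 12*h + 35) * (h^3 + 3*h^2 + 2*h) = h^5 - 9*h^4 + h^3 + 81*h^2 + 70*h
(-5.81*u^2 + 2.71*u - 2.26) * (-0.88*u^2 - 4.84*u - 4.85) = 5.1128*u^4 + 25.7356*u^3 + 17.0509*u^2 - 2.2051*u + 10.961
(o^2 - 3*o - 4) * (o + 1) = o^3 - 2*o^2 - 7*o - 4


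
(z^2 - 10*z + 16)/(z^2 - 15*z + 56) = (z - 2)/(z - 7)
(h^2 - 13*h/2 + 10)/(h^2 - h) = (h^2 - 13*h/2 + 10)/(h*(h - 1))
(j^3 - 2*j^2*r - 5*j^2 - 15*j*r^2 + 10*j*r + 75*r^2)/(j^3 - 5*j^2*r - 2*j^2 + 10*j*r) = (j^2 + 3*j*r - 5*j - 15*r)/(j*(j - 2))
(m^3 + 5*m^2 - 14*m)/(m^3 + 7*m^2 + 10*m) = (m^2 + 5*m - 14)/(m^2 + 7*m + 10)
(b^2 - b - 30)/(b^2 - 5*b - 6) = (b + 5)/(b + 1)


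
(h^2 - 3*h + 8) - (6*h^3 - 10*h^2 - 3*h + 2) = -6*h^3 + 11*h^2 + 6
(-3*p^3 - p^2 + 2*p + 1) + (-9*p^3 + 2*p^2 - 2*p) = -12*p^3 + p^2 + 1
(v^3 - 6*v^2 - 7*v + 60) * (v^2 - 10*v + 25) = v^5 - 16*v^4 + 78*v^3 - 20*v^2 - 775*v + 1500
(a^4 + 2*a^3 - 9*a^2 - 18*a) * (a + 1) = a^5 + 3*a^4 - 7*a^3 - 27*a^2 - 18*a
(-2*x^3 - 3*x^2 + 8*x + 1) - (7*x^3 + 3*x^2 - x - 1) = -9*x^3 - 6*x^2 + 9*x + 2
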